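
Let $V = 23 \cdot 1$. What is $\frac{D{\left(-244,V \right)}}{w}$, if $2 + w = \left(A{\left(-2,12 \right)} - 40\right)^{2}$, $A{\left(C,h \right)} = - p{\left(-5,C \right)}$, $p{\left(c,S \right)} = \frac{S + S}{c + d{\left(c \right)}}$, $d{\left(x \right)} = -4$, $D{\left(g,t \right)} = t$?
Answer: $\frac{1863}{132334} \approx 0.014078$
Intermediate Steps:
$V = 23$
$p{\left(c,S \right)} = \frac{2 S}{-4 + c}$ ($p{\left(c,S \right)} = \frac{S + S}{c - 4} = \frac{2 S}{-4 + c}$)
$A{\left(C,h \right)} = \frac{2 C}{9}$ ($A{\left(C,h \right)} = - \frac{2 C}{-4 - 5} = - \frac{2 C}{-9} = - \frac{2 C \left(-1\right)}{9} = - \frac{\left(-2\right) C}{9} = \frac{2 C}{9}$)
$w = \frac{132334}{81}$ ($w = -2 + \left(\frac{2}{9} \left(-2\right) - 40\right)^{2} = -2 + \left(- \frac{4}{9} - 40\right)^{2} = -2 + \left(- \frac{364}{9}\right)^{2} = -2 + \frac{132496}{81} = \frac{132334}{81} \approx 1633.8$)
$\frac{D{\left(-244,V \right)}}{w} = \frac{23}{\frac{132334}{81}} = 23 \cdot \frac{81}{132334} = \frac{1863}{132334}$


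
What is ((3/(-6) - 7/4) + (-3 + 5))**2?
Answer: 1/16 ≈ 0.062500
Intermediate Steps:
((3/(-6) - 7/4) + (-3 + 5))**2 = ((3*(-1/6) - 7*1/4) + 2)**2 = ((-1/2 - 7/4) + 2)**2 = (-9/4 + 2)**2 = (-1/4)**2 = 1/16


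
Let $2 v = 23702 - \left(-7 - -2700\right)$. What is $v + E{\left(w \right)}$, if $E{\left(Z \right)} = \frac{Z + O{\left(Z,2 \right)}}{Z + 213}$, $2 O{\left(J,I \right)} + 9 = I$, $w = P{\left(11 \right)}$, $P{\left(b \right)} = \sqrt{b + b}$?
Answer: $\frac{476346794}{45347} + \frac{433 \sqrt{22}}{90694} \approx 10505.0$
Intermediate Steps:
$P{\left(b \right)} = \sqrt{2} \sqrt{b}$ ($P{\left(b \right)} = \sqrt{2 b} = \sqrt{2} \sqrt{b}$)
$w = \sqrt{22}$ ($w = \sqrt{2} \sqrt{11} = \sqrt{22} \approx 4.6904$)
$O{\left(J,I \right)} = - \frac{9}{2} + \frac{I}{2}$
$v = \frac{21009}{2}$ ($v = \frac{23702 - \left(-7 - -2700\right)}{2} = \frac{23702 - \left(-7 + 2700\right)}{2} = \frac{23702 - 2693}{2} = \frac{1}{2} \cdot 21009 = \frac{21009}{2} \approx 10505.0$)
$E{\left(Z \right)} = \frac{- \frac{7}{2} + Z}{213 + Z}$ ($E{\left(Z \right)} = \frac{Z + \left(- \frac{9}{2} + \frac{1}{2} \cdot 2\right)}{Z + 213} = \frac{Z + \left(- \frac{9}{2} + 1\right)}{213 + Z} = \frac{Z - \frac{7}{2}}{213 + Z} = \frac{- \frac{7}{2} + Z}{213 + Z}$)
$v + E{\left(w \right)} = \frac{21009}{2} + \frac{- \frac{7}{2} + \sqrt{22}}{213 + \sqrt{22}}$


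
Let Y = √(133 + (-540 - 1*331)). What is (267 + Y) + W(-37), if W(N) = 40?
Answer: 307 + 3*I*√82 ≈ 307.0 + 27.166*I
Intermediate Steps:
Y = 3*I*√82 (Y = √(133 + (-540 - 331)) = √(133 - 871) = √(-738) = 3*I*√82 ≈ 27.166*I)
(267 + Y) + W(-37) = (267 + 3*I*√82) + 40 = 307 + 3*I*√82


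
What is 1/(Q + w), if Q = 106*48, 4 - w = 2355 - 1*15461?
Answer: 1/18198 ≈ 5.4951e-5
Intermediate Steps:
w = 13110 (w = 4 - (2355 - 1*15461) = 4 - (2355 - 15461) = 4 - 1*(-13106) = 4 + 13106 = 13110)
Q = 5088
1/(Q + w) = 1/(5088 + 13110) = 1/18198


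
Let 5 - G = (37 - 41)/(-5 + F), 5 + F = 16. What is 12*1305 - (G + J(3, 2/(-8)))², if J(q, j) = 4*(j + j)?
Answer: 140819/9 ≈ 15647.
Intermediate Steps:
F = 11 (F = -5 + 16 = 11)
J(q, j) = 8*j (J(q, j) = 4*(2*j) = 8*j)
G = 17/3 (G = 5 - (37 - 41)/(-5 + 11) = 5 - (-4)/6 = 5 - 1*(-⅔) = 5 + ⅔ = 17/3 ≈ 5.6667)
12*1305 - (G + J(3, 2/(-8)))² = 12*1305 - (17/3 + 8*(2/(-8)))² = 15660 - (17/3 + 8*(2*(-⅛)))² = 15660 - (17/3 + 8*(-¼))² = 15660 - (17/3 - 2)² = 15660 - (11/3)² = 15660 - 1*121/9 = 15660 - 121/9 = 140819/9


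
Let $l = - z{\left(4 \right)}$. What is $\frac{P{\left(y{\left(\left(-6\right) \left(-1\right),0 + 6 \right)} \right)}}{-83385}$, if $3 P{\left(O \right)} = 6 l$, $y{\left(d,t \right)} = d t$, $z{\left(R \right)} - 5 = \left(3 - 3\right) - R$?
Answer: $\frac{2}{83385} \approx 2.3985 \cdot 10^{-5}$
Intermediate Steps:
$z{\left(R \right)} = 5 - R$ ($z{\left(R \right)} = 5 + \left(\left(3 - 3\right) - R\right) = 5 + \left(0 - R\right) = 5 - R$)
$l = -1$ ($l = - (5 - 4) = \left(-1\right) 1 = -1$)
$P{\left(O \right)} = -2$ ($P{\left(O \right)} = \frac{6 \left(-1\right)}{3} = \frac{1}{3} \left(-6\right) = -2$)
$\frac{P{\left(y{\left(\left(-6\right) \left(-1\right),0 + 6 \right)} \right)}}{-83385} = - \frac{2}{-83385} = \left(-2\right) \left(- \frac{1}{83385}\right) = \frac{2}{83385}$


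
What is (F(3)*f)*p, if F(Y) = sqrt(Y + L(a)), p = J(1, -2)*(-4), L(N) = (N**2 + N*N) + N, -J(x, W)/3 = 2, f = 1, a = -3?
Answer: 72*sqrt(2) ≈ 101.82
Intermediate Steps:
J(x, W) = -6 (J(x, W) = -3*2 = -6)
L(N) = N + 2*N**2 (L(N) = (N**2 + N**2) + N = 2*N**2 + N = N + 2*N**2)
p = 24 (p = -6*(-4) = 24)
F(Y) = sqrt(15 + Y) (F(Y) = sqrt(Y - 3*(1 + 2*(-3))) = sqrt(Y - 3*(1 - 6)) = sqrt(Y - 3*(-5)) = sqrt(Y + 15) = sqrt(15 + Y))
(F(3)*f)*p = (sqrt(15 + 3)*1)*24 = (sqrt(18)*1)*24 = ((3*sqrt(2))*1)*24 = (3*sqrt(2))*24 = 72*sqrt(2)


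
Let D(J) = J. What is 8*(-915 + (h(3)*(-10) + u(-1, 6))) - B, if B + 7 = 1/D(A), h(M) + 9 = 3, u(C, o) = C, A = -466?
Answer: -3187905/466 ≈ -6841.0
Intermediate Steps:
h(M) = -6 (h(M) = -9 + 3 = -6)
B = -3263/466 (B = -7 + 1/(-466) = -7 - 1/466 = -3263/466 ≈ -7.0021)
8*(-915 + (h(3)*(-10) + u(-1, 6))) - B = 8*(-915 + (-6*(-10) - 1)) - 1*(-3263/466) = 8*(-915 + (60 - 1)) + 3263/466 = 8*(-915 + 59) + 3263/466 = 8*(-856) + 3263/466 = -6848 + 3263/466 = -3187905/466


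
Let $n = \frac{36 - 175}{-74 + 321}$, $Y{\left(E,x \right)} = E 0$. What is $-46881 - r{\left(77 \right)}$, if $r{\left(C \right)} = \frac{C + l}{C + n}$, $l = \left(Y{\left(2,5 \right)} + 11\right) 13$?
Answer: $- \frac{44258381}{944} \approx -46884.0$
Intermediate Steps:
$Y{\left(E,x \right)} = 0$
$l = 143$ ($l = \left(0 + 11\right) 13 = 11 \cdot 13 = 143$)
$n = - \frac{139}{247} \approx -0.56275$
$r{\left(C \right)} = \frac{143 + C}{- \frac{139}{247} + C}$ ($r{\left(C \right)} = \frac{C + 143}{C - \frac{139}{247}} = \frac{143 + C}{- \frac{139}{247} + C}$)
$-46881 - r{\left(77 \right)} = -46881 - \frac{247 \left(143 + 77\right)}{-139 + 247 \cdot 77} = -46881 - 247 \frac{1}{-139 + 19019} \cdot 220 = -46881 - 247 \cdot \frac{1}{18880} \cdot 220 = -46881 - \frac{2717}{944} = - \frac{44258381}{944}$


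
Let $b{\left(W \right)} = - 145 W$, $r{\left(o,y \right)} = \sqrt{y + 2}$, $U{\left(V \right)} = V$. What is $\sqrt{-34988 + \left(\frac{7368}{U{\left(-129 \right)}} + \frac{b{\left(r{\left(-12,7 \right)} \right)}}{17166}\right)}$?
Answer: $\frac{i \sqrt{2121585006068090}}{246046} \approx 187.2 i$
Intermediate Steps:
$r{\left(o,y \right)} = \sqrt{2 + y}$
$\sqrt{-34988 + \left(\frac{7368}{U{\left(-129 \right)}} + \frac{b{\left(r{\left(-12,7 \right)} \right)}}{17166}\right)} = \sqrt{-34988 + \left(\frac{7368}{-129} + \frac{\left(-145\right) \sqrt{2 + 7}}{17166}\right)} = \sqrt{-34988 + \left(7368 \left(- \frac{1}{129}\right) + - 145 \sqrt{9} \cdot \frac{1}{17166}\right)} = \sqrt{-34988 - \left(\frac{2456}{43} - \left(-145\right) 3 \cdot \frac{1}{17166}\right)} = \sqrt{-34988 - \frac{14059467}{246046}} = \sqrt{- \frac{8622716915}{246046}} = \frac{i \sqrt{2121585006068090}}{246046}$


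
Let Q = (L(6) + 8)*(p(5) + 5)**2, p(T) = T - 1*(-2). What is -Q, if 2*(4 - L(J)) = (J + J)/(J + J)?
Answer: -1656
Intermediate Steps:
p(T) = 2 + T (p(T) = T + 2 = 2 + T)
L(J) = 7/2 (L(J) = 4 - (J + J)/(2*(J + J)) = 4 - 2*J/(2*(2*J)) = 4 - 2*J*1/(2*J)/2 = 4 - 1/2*1 = 4 - 1/2 = 7/2)
Q = 1656 (Q = (7/2 + 8)*((2 + 5) + 5)**2 = 23*(7 + 5)**2/2 = (23/2)*12**2 = (23/2)*144 = 1656)
-Q = -1*1656 = -1656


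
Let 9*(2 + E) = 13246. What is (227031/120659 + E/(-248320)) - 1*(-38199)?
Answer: 367899516954361/9630656640 ≈ 38201.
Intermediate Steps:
E = 13228/9 (E = -2 + (1/9)*13246 = -2 + 13246/9 = 13228/9 ≈ 1469.8)
(227031/120659 + E/(-248320)) - 1*(-38199) = (227031/120659 + (13228/9)/(-248320)) - 1*(-38199) = (227031*(1/120659) + (13228/9)*(-1/248320)) + 38199 = (32433/17237 - 3307/558720) + 38199 = 18063963001/9630656640 + 38199 = 367899516954361/9630656640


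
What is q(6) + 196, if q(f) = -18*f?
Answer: 88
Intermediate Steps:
q(6) + 196 = -18*6 + 196 = -108 + 196 = 88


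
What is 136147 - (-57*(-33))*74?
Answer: -3047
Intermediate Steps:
136147 - (-57*(-33))*74 = 136147 - 1881*74 = 136147 - 1*139194 = 136147 - 139194 = -3047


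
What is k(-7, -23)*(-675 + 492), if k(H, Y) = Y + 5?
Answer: 3294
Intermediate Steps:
k(H, Y) = 5 + Y
k(-7, -23)*(-675 + 492) = (5 - 23)*(-675 + 492) = -18*(-183) = 3294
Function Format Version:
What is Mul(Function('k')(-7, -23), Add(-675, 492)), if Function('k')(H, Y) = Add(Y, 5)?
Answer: 3294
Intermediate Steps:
Function('k')(H, Y) = Add(5, Y)
Mul(Function('k')(-7, -23), Add(-675, 492)) = Mul(Add(5, -23), Add(-675, 492)) = Mul(-18, -183) = 3294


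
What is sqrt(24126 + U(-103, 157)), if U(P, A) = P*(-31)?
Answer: sqrt(27319) ≈ 165.28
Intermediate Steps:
U(P, A) = -31*P
sqrt(24126 + U(-103, 157)) = sqrt(24126 - 31*(-103)) = sqrt(24126 + 3193) = sqrt(27319)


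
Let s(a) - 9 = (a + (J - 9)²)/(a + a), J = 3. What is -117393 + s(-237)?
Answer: -18546605/158 ≈ -1.1738e+5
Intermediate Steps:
s(a) = 9 + (36 + a)/(2*a) (s(a) = 9 + (a + (3 - 9)²)/(a + a) = 9 + (a + (-6)²)/((2*a)) = 9 + (a + 36)*(1/(2*a)) = 9 + (36 + a)*(1/(2*a)) = 9 + (36 + a)/(2*a))
-117393 + s(-237) = -117393 + (19/2 + 18/(-237)) = -117393 + (19/2 + 18*(-1/237)) = -117393 + (19/2 - 6/79) = -117393 + 1489/158 = -18546605/158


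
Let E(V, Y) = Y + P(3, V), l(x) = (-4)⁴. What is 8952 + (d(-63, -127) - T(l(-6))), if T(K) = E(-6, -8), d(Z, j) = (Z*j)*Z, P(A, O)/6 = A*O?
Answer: -494995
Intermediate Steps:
P(A, O) = 6*A*O (P(A, O) = 6*(A*O) = 6*A*O)
l(x) = 256
E(V, Y) = Y + 18*V (E(V, Y) = Y + 6*3*V = Y + 18*V)
d(Z, j) = j*Z²
T(K) = -116 (T(K) = -8 + 18*(-6) = -8 - 108 = -116)
8952 + (d(-63, -127) - T(l(-6))) = 8952 + (-127*(-63)² - 1*(-116)) = 8952 + (-127*3969 + 116) = 8952 + (-504063 + 116) = 8952 - 503947 = -494995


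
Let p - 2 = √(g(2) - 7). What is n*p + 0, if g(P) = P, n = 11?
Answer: 22 + 11*I*√5 ≈ 22.0 + 24.597*I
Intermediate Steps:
p = 2 + I*√5 (p = 2 + √(2 - 7) = 2 + √(-5) = 2 + I*√5 ≈ 2.0 + 2.2361*I)
n*p + 0 = 11*(2 + I*√5) + 0 = (22 + 11*I*√5) + 0 = 22 + 11*I*√5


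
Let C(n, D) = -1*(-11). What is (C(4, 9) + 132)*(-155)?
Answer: -22165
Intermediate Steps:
C(n, D) = 11
(C(4, 9) + 132)*(-155) = (11 + 132)*(-155) = 143*(-155) = -22165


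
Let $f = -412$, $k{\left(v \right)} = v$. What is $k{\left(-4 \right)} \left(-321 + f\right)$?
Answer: $2932$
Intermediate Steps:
$k{\left(-4 \right)} \left(-321 + f\right) = - 4 \left(-321 - 412\right) = \left(-4\right) \left(-733\right) = 2932$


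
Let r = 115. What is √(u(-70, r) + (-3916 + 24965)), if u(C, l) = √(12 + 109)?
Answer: 18*√65 ≈ 145.12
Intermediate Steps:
u(C, l) = 11 (u(C, l) = √121 = 11)
√(u(-70, r) + (-3916 + 24965)) = √(11 + (-3916 + 24965)) = √(11 + 21049) = √21060 = 18*√65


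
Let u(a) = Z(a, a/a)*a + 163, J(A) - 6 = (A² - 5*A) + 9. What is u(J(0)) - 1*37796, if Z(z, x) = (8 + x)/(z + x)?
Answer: -601993/16 ≈ -37625.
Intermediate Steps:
Z(z, x) = (8 + x)/(x + z)
J(A) = 15 + A² - 5*A (J(A) = 6 + ((A² - 5*A) + 9) = 6 + (9 + A² - 5*A) = 15 + A² - 5*A)
u(a) = 163 + 9*a/(1 + a) (u(a) = ((8 + a/a)/(a/a + a))*a + 163 = ((8 + 1)/(1 + a))*a + 163 = (9/(1 + a))*a + 163 = 9*a/(1 + a) + 163 = 163 + 9*a/(1 + a))
u(J(0)) - 1*37796 = (163 + 172*(15 + 0² - 5*0))/(1 + (15 + 0² - 5*0)) - 1*37796 = (163 + 172*(15 + 0 + 0))/(1 + (15 + 0 + 0)) - 37796 = (163 + 172*15)/(1 + 15) - 37796 = (163 + 2580)/16 - 37796 = (1/16)*2743 - 37796 = 2743/16 - 37796 = -601993/16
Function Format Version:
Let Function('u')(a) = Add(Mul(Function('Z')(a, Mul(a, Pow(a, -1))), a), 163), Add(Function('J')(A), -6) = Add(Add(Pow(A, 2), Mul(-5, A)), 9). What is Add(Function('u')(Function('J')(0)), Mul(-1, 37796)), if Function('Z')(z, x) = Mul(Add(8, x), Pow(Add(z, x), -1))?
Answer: Rational(-601993, 16) ≈ -37625.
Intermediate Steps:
Function('Z')(z, x) = Mul(Pow(Add(x, z), -1), Add(8, x)) (Function('Z')(z, x) = Mul(Add(8, x), Pow(Add(x, z), -1)) = Mul(Pow(Add(x, z), -1), Add(8, x)))
Function('J')(A) = Add(15, Pow(A, 2), Mul(-5, A)) (Function('J')(A) = Add(6, Add(Add(Pow(A, 2), Mul(-5, A)), 9)) = Add(6, Add(9, Pow(A, 2), Mul(-5, A))) = Add(15, Pow(A, 2), Mul(-5, A)))
Function('u')(a) = Add(163, Mul(9, a, Pow(Add(1, a), -1))) (Function('u')(a) = Add(Mul(Mul(Pow(Add(Mul(a, Pow(a, -1)), a), -1), Add(8, Mul(a, Pow(a, -1)))), a), 163) = Add(Mul(Mul(Pow(Add(1, a), -1), Add(8, 1)), a), 163) = Add(Mul(Mul(Pow(Add(1, a), -1), 9), a), 163) = Add(Mul(Mul(9, Pow(Add(1, a), -1)), a), 163) = Add(Mul(9, a, Pow(Add(1, a), -1)), 163) = Add(163, Mul(9, a, Pow(Add(1, a), -1))))
Add(Function('u')(Function('J')(0)), Mul(-1, 37796)) = Add(Mul(Pow(Add(1, Add(15, Pow(0, 2), Mul(-5, 0))), -1), Add(163, Mul(172, Add(15, Pow(0, 2), Mul(-5, 0))))), Mul(-1, 37796)) = Add(Mul(Pow(Add(1, Add(15, 0, 0)), -1), Add(163, Mul(172, Add(15, 0, 0)))), -37796) = Add(Mul(Pow(Add(1, 15), -1), Add(163, Mul(172, 15))), -37796) = Add(Mul(Pow(16, -1), Add(163, 2580)), -37796) = Add(Mul(Rational(1, 16), 2743), -37796) = Add(Rational(2743, 16), -37796) = Rational(-601993, 16)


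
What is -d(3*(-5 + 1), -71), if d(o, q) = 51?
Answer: -51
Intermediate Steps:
-d(3*(-5 + 1), -71) = -1*51 = -51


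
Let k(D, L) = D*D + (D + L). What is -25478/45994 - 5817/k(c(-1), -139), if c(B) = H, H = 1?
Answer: 132028306/3150589 ≈ 41.906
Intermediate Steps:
c(B) = 1
k(D, L) = D + L + D² (k(D, L) = D² + (D + L) = D + L + D²)
-25478/45994 - 5817/k(c(-1), -139) = -25478/45994 - 5817/(1 - 139 + 1²) = -25478*1/45994 - 5817/(1 - 139 + 1) = -12739/22997 - 5817/(-137) = -12739/22997 - 5817*(-1/137) = -12739/22997 + 5817/137 = 132028306/3150589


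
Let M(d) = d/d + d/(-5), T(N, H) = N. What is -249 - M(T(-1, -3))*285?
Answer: -591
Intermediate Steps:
M(d) = 1 - d/5 (M(d) = 1 + d*(-1/5) = 1 - d/5)
-249 - M(T(-1, -3))*285 = -249 - (1 - 1/5*(-1))*285 = -249 - (1 + 1/5)*285 = -249 - 1*6/5*285 = -249 - 6/5*285 = -249 - 342 = -591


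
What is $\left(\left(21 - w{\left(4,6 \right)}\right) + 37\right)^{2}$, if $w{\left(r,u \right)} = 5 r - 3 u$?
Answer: $3136$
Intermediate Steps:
$w{\left(r,u \right)} = - 3 u + 5 r$
$\left(\left(21 - w{\left(4,6 \right)}\right) + 37\right)^{2} = \left(\left(21 - \left(\left(-3\right) 6 + 5 \cdot 4\right)\right) + 37\right)^{2} = \left(\left(21 - \left(-18 + 20\right)\right) + 37\right)^{2} = \left(\left(21 - 2\right) + 37\right)^{2} = \left(19 + 37\right)^{2} = 56^{2} = 3136$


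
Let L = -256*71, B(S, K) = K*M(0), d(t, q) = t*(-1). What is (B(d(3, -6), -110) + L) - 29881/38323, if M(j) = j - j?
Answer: -696588729/38323 ≈ -18177.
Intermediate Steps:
M(j) = 0
d(t, q) = -t
B(S, K) = 0 (B(S, K) = K*0 = 0)
L = -18176
(B(d(3, -6), -110) + L) - 29881/38323 = (0 - 18176) - 29881/38323 = -18176 - 29881*1/38323 = -18176 - 29881/38323 = -696588729/38323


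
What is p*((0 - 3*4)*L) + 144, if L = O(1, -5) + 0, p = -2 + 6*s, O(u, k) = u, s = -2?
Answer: 312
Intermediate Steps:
p = -14 (p = -2 + 6*(-2) = -2 - 12 = -14)
L = 1 (L = 1 + 0 = 1)
p*((0 - 3*4)*L) + 144 = -14*(0 - 3*4) + 144 = -14*(0 - 12) + 144 = -(-168) + 144 = -14*(-12) + 144 = 168 + 144 = 312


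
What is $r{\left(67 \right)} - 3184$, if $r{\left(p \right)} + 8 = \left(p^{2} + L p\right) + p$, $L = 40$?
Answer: $4044$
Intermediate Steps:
$r{\left(p \right)} = -8 + p^{2} + 41 p$ ($r{\left(p \right)} = -8 + \left(\left(p^{2} + 40 p\right) + p\right) = -8 + \left(p^{2} + 41 p\right) = -8 + p^{2} + 41 p$)
$r{\left(67 \right)} - 3184 = \left(-8 + 67^{2} + 41 \cdot 67\right) - 3184 = \left(-8 + 4489 + 2747\right) - 3184 = 7228 - 3184 = 4044$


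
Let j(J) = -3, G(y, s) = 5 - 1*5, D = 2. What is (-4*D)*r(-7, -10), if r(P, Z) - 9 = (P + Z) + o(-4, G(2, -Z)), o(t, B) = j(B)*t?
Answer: -32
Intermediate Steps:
G(y, s) = 0 (G(y, s) = 5 - 5 = 0)
o(t, B) = -3*t
r(P, Z) = 21 + P + Z (r(P, Z) = 9 + ((P + Z) - 3*(-4)) = 9 + ((P + Z) + 12) = 9 + (12 + P + Z) = 21 + P + Z)
(-4*D)*r(-7, -10) = (-4*2)*(21 - 7 - 10) = -8*4 = -32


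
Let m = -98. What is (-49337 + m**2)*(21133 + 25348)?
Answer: -1846829573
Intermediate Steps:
(-49337 + m**2)*(21133 + 25348) = (-49337 + (-98)**2)*(21133 + 25348) = (-49337 + 9604)*46481 = -39733*46481 = -1846829573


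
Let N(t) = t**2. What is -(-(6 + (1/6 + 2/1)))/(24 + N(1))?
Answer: 49/150 ≈ 0.32667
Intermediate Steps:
-(-(6 + (1/6 + 2/1)))/(24 + N(1)) = -(-(6 + (1/6 + 2/1)))/(24 + 1**2) = -(-(6 + (1*(1/6) + 2*1)))/(24 + 1) = -(-(6 + (1/6 + 2)))/25 = -(-(6 + 13/6))/25 = -(-1*49/6)/25 = -(-49)/(6*25) = -1*(-49/150) = 49/150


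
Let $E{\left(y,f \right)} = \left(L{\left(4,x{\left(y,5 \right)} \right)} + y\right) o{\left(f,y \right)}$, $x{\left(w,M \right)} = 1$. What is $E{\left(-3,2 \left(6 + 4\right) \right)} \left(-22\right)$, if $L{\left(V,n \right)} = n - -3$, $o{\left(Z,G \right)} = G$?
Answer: $66$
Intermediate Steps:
$L{\left(V,n \right)} = 3 + n$ ($L{\left(V,n \right)} = n + 3 = 3 + n$)
$E{\left(y,f \right)} = y \left(4 + y\right)$ ($E{\left(y,f \right)} = \left(\left(3 + 1\right) + y\right) y = \left(4 + y\right) y = y \left(4 + y\right)$)
$E{\left(-3,2 \left(6 + 4\right) \right)} \left(-22\right) = - 3 \left(4 - 3\right) \left(-22\right) = \left(-3\right) 1 \left(-22\right) = \left(-3\right) \left(-22\right) = 66$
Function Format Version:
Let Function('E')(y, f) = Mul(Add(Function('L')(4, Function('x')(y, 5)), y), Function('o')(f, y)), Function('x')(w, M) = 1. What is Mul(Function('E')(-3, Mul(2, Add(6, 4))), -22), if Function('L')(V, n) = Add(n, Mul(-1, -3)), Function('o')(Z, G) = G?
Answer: 66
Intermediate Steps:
Function('L')(V, n) = Add(3, n) (Function('L')(V, n) = Add(n, 3) = Add(3, n))
Function('E')(y, f) = Mul(y, Add(4, y)) (Function('E')(y, f) = Mul(Add(Add(3, 1), y), y) = Mul(Add(4, y), y) = Mul(y, Add(4, y)))
Mul(Function('E')(-3, Mul(2, Add(6, 4))), -22) = Mul(Mul(-3, Add(4, -3)), -22) = Mul(Mul(-3, 1), -22) = Mul(-3, -22) = 66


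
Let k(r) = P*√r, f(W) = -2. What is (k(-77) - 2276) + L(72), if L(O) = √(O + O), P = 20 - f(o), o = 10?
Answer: -2264 + 22*I*√77 ≈ -2264.0 + 193.05*I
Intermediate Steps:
P = 22 (P = 20 - 1*(-2) = 20 + 2 = 22)
L(O) = √2*√O (L(O) = √(2*O) = √2*√O)
k(r) = 22*√r
(k(-77) - 2276) + L(72) = (22*√(-77) - 2276) + √2*√72 = (22*(I*√77) - 2276) + √2*(6*√2) = (22*I*√77 - 2276) + 12 = (-2276 + 22*I*√77) + 12 = -2264 + 22*I*√77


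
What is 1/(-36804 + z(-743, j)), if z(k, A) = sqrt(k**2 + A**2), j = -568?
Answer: -36804/1353659743 - sqrt(874673)/1353659743 ≈ -2.7879e-5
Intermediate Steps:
z(k, A) = sqrt(A**2 + k**2)
1/(-36804 + z(-743, j)) = 1/(-36804 + sqrt((-568)**2 + (-743)**2)) = 1/(-36804 + sqrt(322624 + 552049)) = 1/(-36804 + sqrt(874673))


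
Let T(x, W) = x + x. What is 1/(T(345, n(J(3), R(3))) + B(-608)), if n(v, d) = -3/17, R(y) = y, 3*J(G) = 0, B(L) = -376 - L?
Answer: 1/922 ≈ 0.0010846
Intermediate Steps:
J(G) = 0 (J(G) = (⅓)*0 = 0)
n(v, d) = -3/17 (n(v, d) = -3*1/17 = -3/17)
T(x, W) = 2*x
1/(T(345, n(J(3), R(3))) + B(-608)) = 1/(2*345 + (-376 - 1*(-608))) = 1/(690 + (-376 + 608)) = 1/(690 + 232) = 1/922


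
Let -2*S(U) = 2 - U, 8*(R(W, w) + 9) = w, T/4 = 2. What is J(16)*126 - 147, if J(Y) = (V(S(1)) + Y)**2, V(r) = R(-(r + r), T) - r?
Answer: 17913/2 ≈ 8956.5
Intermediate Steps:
T = 8 (T = 4*2 = 8)
R(W, w) = -9 + w/8
S(U) = -1 + U/2 (S(U) = -(2 - U)/2 = -1 + U/2)
V(r) = -8 - r (V(r) = (-9 + (1/8)*8) - r = (-9 + 1) - r = -8 - r)
J(Y) = (-15/2 + Y)**2 (J(Y) = ((-8 - (-1 + (1/2)*1)) + Y)**2 = ((-8 - (-1 + 1/2)) + Y)**2 = ((-8 - 1*(-1/2)) + Y)**2 = ((-8 + 1/2) + Y)**2 = (-15/2 + Y)**2)
J(16)*126 - 147 = ((-15 + 2*16)**2/4)*126 - 147 = ((-15 + 32)**2/4)*126 - 147 = ((1/4)*17**2)*126 - 147 = ((1/4)*289)*126 - 147 = (289/4)*126 - 147 = 18207/2 - 147 = 17913/2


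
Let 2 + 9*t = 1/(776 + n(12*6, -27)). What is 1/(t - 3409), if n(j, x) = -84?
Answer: -2076/7077545 ≈ -0.00029332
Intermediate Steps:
t = -461/2076 (t = -2/9 + 1/(9*(776 - 84)) = -2/9 + (⅑)/692 = -2/9 + (⅑)*(1/692) = -2/9 + 1/6228 = -461/2076 ≈ -0.22206)
1/(t - 3409) = 1/(-461/2076 - 3409) = 1/(-7077545/2076) = -2076/7077545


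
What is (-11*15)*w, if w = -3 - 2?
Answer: 825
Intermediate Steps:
w = -5
(-11*15)*w = -11*15*(-5) = -165*(-5) = 825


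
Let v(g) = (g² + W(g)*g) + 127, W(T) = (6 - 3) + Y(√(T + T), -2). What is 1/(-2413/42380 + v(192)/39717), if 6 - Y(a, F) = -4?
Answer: 1683206460/1577621939 ≈ 1.0669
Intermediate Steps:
Y(a, F) = 10 (Y(a, F) = 6 - 1*(-4) = 6 + 4 = 10)
W(T) = 13 (W(T) = (6 - 3) + 10 = 3 + 10 = 13)
v(g) = 127 + g² + 13*g (v(g) = (g² + 13*g) + 127 = 127 + g² + 13*g)
1/(-2413/42380 + v(192)/39717) = 1/(-2413/42380 + (127 + 192² + 13*192)/39717) = 1/(-2413*1/42380 + (127 + 36864 + 2496)*(1/39717)) = 1/(-2413/42380 + 39487*(1/39717)) = 1/(-2413/42380 + 39487/39717) = 1/(1577621939/1683206460) = 1683206460/1577621939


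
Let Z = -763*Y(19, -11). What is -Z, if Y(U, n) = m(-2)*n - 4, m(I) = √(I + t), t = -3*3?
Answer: -3052 - 8393*I*√11 ≈ -3052.0 - 27836.0*I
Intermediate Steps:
t = -9
m(I) = √(-9 + I) (m(I) = √(I - 9) = √(-9 + I))
Y(U, n) = -4 + I*n*√11 (Y(U, n) = √(-9 - 2)*n - 4 = √(-11)*n - 4 = (I*√11)*n - 4 = I*n*√11 - 4 = -4 + I*n*√11)
Z = 3052 + 8393*I*√11 (Z = -763*(-4 + I*(-11)*√11) = -763*(-4 - 11*I*√11) = 3052 + 8393*I*√11 ≈ 3052.0 + 27836.0*I)
-Z = -(3052 + 8393*I*√11) = -3052 - 8393*I*√11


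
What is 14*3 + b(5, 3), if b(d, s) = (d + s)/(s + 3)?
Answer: 130/3 ≈ 43.333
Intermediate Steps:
b(d, s) = (d + s)/(3 + s)
14*3 + b(5, 3) = 14*3 + (5 + 3)/(3 + 3) = 42 + 8/6 = 42 + (⅙)*8 = 42 + 4/3 = 130/3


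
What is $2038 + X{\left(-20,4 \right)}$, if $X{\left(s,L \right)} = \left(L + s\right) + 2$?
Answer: $2024$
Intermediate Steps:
$X{\left(s,L \right)} = 2 + L + s$
$2038 + X{\left(-20,4 \right)} = 2038 + \left(2 + 4 - 20\right) = 2038 - 14 = 2024$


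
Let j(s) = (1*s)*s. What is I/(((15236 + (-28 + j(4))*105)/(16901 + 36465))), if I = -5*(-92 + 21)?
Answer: 9472465/6988 ≈ 1355.5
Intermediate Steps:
j(s) = s**2 (j(s) = s*s = s**2)
I = 355 (I = -5*(-71) = 355)
I/(((15236 + (-28 + j(4))*105)/(16901 + 36465))) = 355/(((15236 + (-28 + 4**2)*105)/(16901 + 36465))) = 355/(((15236 + (-28 + 16)*105)/53366)) = 355/(((15236 - 12*105)*(1/53366))) = 355/(((15236 - 1260)*(1/53366))) = 355/((13976*(1/53366))) = 355/(6988/26683) = 355*(26683/6988) = 9472465/6988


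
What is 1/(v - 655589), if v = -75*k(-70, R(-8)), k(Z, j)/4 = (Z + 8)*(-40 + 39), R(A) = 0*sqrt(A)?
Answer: -1/674189 ≈ -1.4833e-6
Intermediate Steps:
R(A) = 0
k(Z, j) = -32 - 4*Z (k(Z, j) = 4*((Z + 8)*(-40 + 39)) = 4*((8 + Z)*(-1)) = 4*(-8 - Z) = -32 - 4*Z)
v = -18600 (v = -75*(-32 - 4*(-70)) = -75*(-32 + 280) = -75*248 = -18600)
1/(v - 655589) = 1/(-18600 - 655589) = 1/(-674189) = -1/674189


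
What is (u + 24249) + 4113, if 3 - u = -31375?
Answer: 59740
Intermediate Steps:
u = 31378 (u = 3 - 1*(-31375) = 3 + 31375 = 31378)
(u + 24249) + 4113 = (31378 + 24249) + 4113 = 55627 + 4113 = 59740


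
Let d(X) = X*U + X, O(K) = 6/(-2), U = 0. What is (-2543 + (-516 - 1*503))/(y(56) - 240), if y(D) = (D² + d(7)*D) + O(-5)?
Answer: -3562/3285 ≈ -1.0843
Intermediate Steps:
O(K) = -3 (O(K) = 6*(-½) = -3)
d(X) = X (d(X) = X*0 + X = 0 + X = X)
y(D) = -3 + D² + 7*D (y(D) = (D² + 7*D) - 3 = -3 + D² + 7*D)
(-2543 + (-516 - 1*503))/(y(56) - 240) = (-2543 + (-516 - 1*503))/((-3 + 56² + 7*56) - 240) = (-2543 + (-516 - 503))/((-3 + 3136 + 392) - 240) = (-2543 - 1019)/(3525 - 240) = -3562/3285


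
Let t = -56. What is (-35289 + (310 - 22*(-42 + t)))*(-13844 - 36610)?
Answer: 1656051642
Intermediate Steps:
(-35289 + (310 - 22*(-42 + t)))*(-13844 - 36610) = (-35289 + (310 - 22*(-42 - 56)))*(-13844 - 36610) = (-35289 + (310 - 22*(-98)))*(-50454) = (-35289 + (310 - 1*(-2156)))*(-50454) = (-35289 + (310 + 2156))*(-50454) = (-35289 + 2466)*(-50454) = -32823*(-50454) = 1656051642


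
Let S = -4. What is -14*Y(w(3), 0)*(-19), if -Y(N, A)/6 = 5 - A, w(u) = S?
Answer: -7980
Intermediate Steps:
w(u) = -4
Y(N, A) = -30 + 6*A (Y(N, A) = -6*(5 - A) = -30 + 6*A)
-14*Y(w(3), 0)*(-19) = -14*(-30 + 6*0)*(-19) = -14*(-30 + 0)*(-19) = -14*(-30)*(-19) = 420*(-19) = -7980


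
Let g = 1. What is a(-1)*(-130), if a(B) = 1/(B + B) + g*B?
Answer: 195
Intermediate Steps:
a(B) = B + 1/(2*B) (a(B) = 1/(B + B) + 1*B = 1/(2*B) + B = B + 1/(2*B))
a(-1)*(-130) = (-1 + (½)/(-1))*(-130) = (-1 + (½)*(-1))*(-130) = (-1 - ½)*(-130) = -3/2*(-130) = 195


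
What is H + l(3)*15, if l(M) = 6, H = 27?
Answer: 117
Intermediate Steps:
H + l(3)*15 = 27 + 6*15 = 27 + 90 = 117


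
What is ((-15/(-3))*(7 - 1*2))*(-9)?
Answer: -225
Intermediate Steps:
((-15/(-3))*(7 - 1*2))*(-9) = ((-15*(-⅓))*(7 - 2))*(-9) = (5*5)*(-9) = 25*(-9) = -225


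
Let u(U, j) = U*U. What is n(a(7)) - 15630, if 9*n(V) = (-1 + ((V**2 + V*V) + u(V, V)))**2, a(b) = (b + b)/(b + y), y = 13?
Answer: -1406697791/90000 ≈ -15630.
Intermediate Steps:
u(U, j) = U**2
a(b) = 2*b/(13 + b) (a(b) = (b + b)/(b + 13) = (2*b)/(13 + b) = 2*b/(13 + b))
n(V) = (-1 + 3*V**2)**2/9 (n(V) = (-1 + ((V**2 + V*V) + V**2))**2/9 = (-1 + ((V**2 + V**2) + V**2))**2/9 = (-1 + (2*V**2 + V**2))**2/9 = (-1 + 3*V**2)**2/9)
n(a(7)) - 15630 = (-1 + 3*(2*7/(13 + 7))**2)**2/9 - 15630 = (-1 + 3*(2*7/20)**2)**2/9 - 15630 = (-1 + 3*(2*7*(1/20))**2)**2/9 - 15630 = (-1 + 3*(7/10)**2)**2/9 - 15630 = (-1 + 3*(49/100))**2/9 - 15630 = (-1 + 147/100)**2/9 - 15630 = (47/100)**2/9 - 15630 = (1/9)*(2209/10000) - 15630 = 2209/90000 - 15630 = -1406697791/90000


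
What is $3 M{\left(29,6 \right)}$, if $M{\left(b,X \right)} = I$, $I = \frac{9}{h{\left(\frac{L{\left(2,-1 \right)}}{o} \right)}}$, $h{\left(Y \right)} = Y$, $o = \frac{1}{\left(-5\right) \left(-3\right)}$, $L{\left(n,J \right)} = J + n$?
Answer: $\frac{9}{5} \approx 1.8$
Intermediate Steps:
$o = \frac{1}{15} \approx 0.066667$
$I = \frac{3}{5}$ ($I = \frac{9}{\left(-1 + 2\right) \frac{1}{\frac{1}{15}}} = \frac{9}{1 \cdot 15} = \frac{9}{15} = 9 \cdot \frac{1}{15} = \frac{3}{5} \approx 0.6$)
$M{\left(b,X \right)} = \frac{3}{5}$
$3 M{\left(29,6 \right)} = 3 \cdot \frac{3}{5} = \frac{9}{5}$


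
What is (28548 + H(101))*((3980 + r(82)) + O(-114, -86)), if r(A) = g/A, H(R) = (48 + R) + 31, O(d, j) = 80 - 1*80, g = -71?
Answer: 4686815196/41 ≈ 1.1431e+8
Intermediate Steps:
O(d, j) = 0 (O(d, j) = 80 - 80 = 0)
H(R) = 79 + R
r(A) = -71/A
(28548 + H(101))*((3980 + r(82)) + O(-114, -86)) = (28548 + (79 + 101))*((3980 - 71/82) + 0) = (28548 + 180)*((3980 - 71*1/82) + 0) = 28728*((3980 - 71/82) + 0) = 28728*(326289/82 + 0) = 28728*(326289/82) = 4686815196/41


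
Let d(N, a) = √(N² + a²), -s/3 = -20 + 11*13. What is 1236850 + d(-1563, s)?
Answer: 1236850 + 3*√286570 ≈ 1.2385e+6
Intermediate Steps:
s = -369 (s = -3*(-20 + 11*13) = -3*(-20 + 143) = -3*123 = -369)
1236850 + d(-1563, s) = 1236850 + √((-1563)² + (-369)²) = 1236850 + √(2442969 + 136161) = 1236850 + √2579130 = 1236850 + 3*√286570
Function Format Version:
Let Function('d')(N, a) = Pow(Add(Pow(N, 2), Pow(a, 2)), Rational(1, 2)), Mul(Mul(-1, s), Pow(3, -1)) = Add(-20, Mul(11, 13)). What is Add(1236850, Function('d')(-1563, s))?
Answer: Add(1236850, Mul(3, Pow(286570, Rational(1, 2)))) ≈ 1.2385e+6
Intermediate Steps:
s = -369 (s = Mul(-3, Add(-20, Mul(11, 13))) = Mul(-3, Add(-20, 143)) = Mul(-3, 123) = -369)
Add(1236850, Function('d')(-1563, s)) = Add(1236850, Pow(Add(Pow(-1563, 2), Pow(-369, 2)), Rational(1, 2))) = Add(1236850, Pow(Add(2442969, 136161), Rational(1, 2))) = Add(1236850, Pow(2579130, Rational(1, 2))) = Add(1236850, Mul(3, Pow(286570, Rational(1, 2))))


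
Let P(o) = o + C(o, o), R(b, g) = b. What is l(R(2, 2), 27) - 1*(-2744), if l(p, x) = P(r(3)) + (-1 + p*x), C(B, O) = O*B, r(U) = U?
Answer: 2809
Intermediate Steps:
C(B, O) = B*O
P(o) = o + o**2 (P(o) = o + o*o = o + o**2)
l(p, x) = 11 + p*x (l(p, x) = 3*(1 + 3) + (-1 + p*x) = 3*4 + (-1 + p*x) = 12 + (-1 + p*x) = 11 + p*x)
l(R(2, 2), 27) - 1*(-2744) = (11 + 2*27) - 1*(-2744) = (11 + 54) + 2744 = 65 + 2744 = 2809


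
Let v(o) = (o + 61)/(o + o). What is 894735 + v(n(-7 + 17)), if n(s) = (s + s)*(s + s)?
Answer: 715788461/800 ≈ 8.9474e+5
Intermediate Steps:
n(s) = 4*s**2 (n(s) = (2*s)*(2*s) = 4*s**2)
v(o) = (61 + o)/(2*o) (v(o) = (61 + o)/((2*o)) = (61 + o)*(1/(2*o)) = (61 + o)/(2*o))
894735 + v(n(-7 + 17)) = 894735 + (61 + 4*(-7 + 17)**2)/(2*((4*(-7 + 17)**2))) = 894735 + (61 + 4*10**2)/(2*((4*10**2))) = 894735 + (61 + 4*100)/(2*((4*100))) = 894735 + (1/2)*(61 + 400)/400 = 894735 + (1/2)*(1/400)*461 = 894735 + 461/800 = 715788461/800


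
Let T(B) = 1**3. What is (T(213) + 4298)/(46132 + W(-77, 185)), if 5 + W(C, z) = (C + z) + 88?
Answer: 1433/15441 ≈ 0.092805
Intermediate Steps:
T(B) = 1
W(C, z) = 83 + C + z (W(C, z) = -5 + ((C + z) + 88) = -5 + (88 + C + z) = 83 + C + z)
(T(213) + 4298)/(46132 + W(-77, 185)) = (1 + 4298)/(46132 + (83 - 77 + 185)) = 4299/(46132 + 191) = 4299/46323 = 4299*(1/46323) = 1433/15441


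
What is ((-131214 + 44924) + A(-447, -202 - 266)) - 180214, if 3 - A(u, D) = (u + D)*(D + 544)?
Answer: -196961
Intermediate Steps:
A(u, D) = 3 - (544 + D)*(D + u) (A(u, D) = 3 - (u + D)*(D + 544) = 3 - (D + u)*(544 + D) = 3 - (544 + D)*(D + u))
((-131214 + 44924) + A(-447, -202 - 266)) - 180214 = ((-131214 + 44924) + (3 - (-202 - 266)² - 544*(-202 - 266) - 544*(-447) - 1*(-202 - 266)*(-447))) - 180214 = (-86290 + (3 - 1*(-468)² - 544*(-468) + 243168 - 1*(-468)*(-447))) - 180214 = (-86290 + (3 - 1*219024 + 254592 + 243168 - 209196)) - 180214 = (-86290 + (3 - 219024 + 254592 + 243168 - 209196)) - 180214 = (-86290 + 69543) - 180214 = -16747 - 180214 = -196961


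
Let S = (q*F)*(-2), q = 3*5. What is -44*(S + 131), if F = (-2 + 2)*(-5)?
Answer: -5764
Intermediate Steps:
q = 15
F = 0 (F = 0*(-5) = 0)
S = 0 (S = (15*0)*(-2) = 0*(-2) = 0)
-44*(S + 131) = -44*(0 + 131) = -44*131 = -5764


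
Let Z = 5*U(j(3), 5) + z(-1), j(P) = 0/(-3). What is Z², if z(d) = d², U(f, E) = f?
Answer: 1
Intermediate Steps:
j(P) = 0 (j(P) = 0*(-⅓) = 0)
Z = 1 (Z = 5*0 + (-1)² = 0 + 1 = 1)
Z² = 1² = 1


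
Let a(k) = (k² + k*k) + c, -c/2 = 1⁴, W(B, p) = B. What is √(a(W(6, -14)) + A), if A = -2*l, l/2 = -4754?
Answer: √19086 ≈ 138.15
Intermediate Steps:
l = -9508 (l = 2*(-4754) = -9508)
A = 19016 (A = -2*(-9508) = 19016)
c = -2 (c = -2*1⁴ = -2*1 = -2)
a(k) = -2 + 2*k² (a(k) = (k² + k*k) - 2 = (k² + k²) - 2 = 2*k² - 2 = -2 + 2*k²)
√(a(W(6, -14)) + A) = √((-2 + 2*6²) + 19016) = √((-2 + 2*36) + 19016) = √((-2 + 72) + 19016) = √(70 + 19016) = √19086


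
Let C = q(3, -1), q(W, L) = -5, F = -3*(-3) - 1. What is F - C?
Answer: 13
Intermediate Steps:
F = 8 (F = 9 - 1 = 8)
C = -5
F - C = 8 - 1*(-5) = 8 + 5 = 13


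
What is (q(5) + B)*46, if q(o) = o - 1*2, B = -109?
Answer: -4876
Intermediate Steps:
q(o) = -2 + o (q(o) = o - 2 = -2 + o)
(q(5) + B)*46 = ((-2 + 5) - 109)*46 = (3 - 109)*46 = -106*46 = -4876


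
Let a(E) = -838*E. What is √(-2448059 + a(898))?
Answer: I*√3200583 ≈ 1789.0*I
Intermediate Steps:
√(-2448059 + a(898)) = √(-2448059 - 838*898) = √(-2448059 - 752524) = √(-3200583) = I*√3200583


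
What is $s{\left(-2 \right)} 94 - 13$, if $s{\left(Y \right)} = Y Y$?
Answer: $363$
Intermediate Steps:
$s{\left(Y \right)} = Y^{2}$
$s{\left(-2 \right)} 94 - 13 = \left(-2\right)^{2} \cdot 94 - 13 = 4 \cdot 94 - 13 = 376 - 13 = 363$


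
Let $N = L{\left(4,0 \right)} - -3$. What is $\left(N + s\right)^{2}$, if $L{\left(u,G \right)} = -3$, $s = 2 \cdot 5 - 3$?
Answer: $49$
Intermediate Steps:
$s = 7$ ($s = 10 - 3 = 7$)
$N = 0$ ($N = -3 - -3 = -3 + 3 = 0$)
$\left(N + s\right)^{2} = \left(0 + 7\right)^{2} = 7^{2} = 49$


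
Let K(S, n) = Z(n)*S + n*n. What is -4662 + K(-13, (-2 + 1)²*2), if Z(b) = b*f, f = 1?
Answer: -4684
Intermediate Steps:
Z(b) = b (Z(b) = b*1 = b)
K(S, n) = n² + S*n (K(S, n) = n*S + n*n = S*n + n² = n² + S*n)
-4662 + K(-13, (-2 + 1)²*2) = -4662 + ((-2 + 1)²*2)*(-13 + (-2 + 1)²*2) = -4662 + ((-1)²*2)*(-13 + (-1)²*2) = -4662 + (1*2)*(-13 + 1*2) = -4662 + 2*(-13 + 2) = -4662 + 2*(-11) = -4662 - 22 = -4684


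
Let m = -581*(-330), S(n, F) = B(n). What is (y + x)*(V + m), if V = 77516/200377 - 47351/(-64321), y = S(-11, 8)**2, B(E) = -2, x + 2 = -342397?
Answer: -846098038101256578335/12888449017 ≈ -6.5648e+10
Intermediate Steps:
x = -342399 (x = -2 - 342397 = -342399)
S(n, F) = -2
m = 191730
y = 4 (y = (-2)**2 = 4)
V = 14473957963/12888449017 (V = 77516*(1/200377) - 47351*(-1/64321) = 77516/200377 + 47351/64321 = 14473957963/12888449017 ≈ 1.1230)
(y + x)*(V + m) = (4 - 342399)*(14473957963/12888449017 + 191730) = -342395*2471116803987373/12888449017 = -846098038101256578335/12888449017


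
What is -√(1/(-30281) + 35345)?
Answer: -6*√900255765174/30281 ≈ -188.00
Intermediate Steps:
-√(1/(-30281) + 35345) = -√(-1/30281 + 35345) = -√(1070281944/30281) = -6*√900255765174/30281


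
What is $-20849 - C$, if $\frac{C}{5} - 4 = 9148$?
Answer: $-66609$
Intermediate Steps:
$C = 45760$ ($C = 20 + 5 \cdot 9148 = 20 + 45740 = 45760$)
$-20849 - C = -20849 - 45760 = -66609$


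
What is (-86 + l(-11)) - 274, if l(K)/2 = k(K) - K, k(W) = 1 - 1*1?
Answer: -338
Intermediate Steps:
k(W) = 0 (k(W) = 1 - 1 = 0)
l(K) = -2*K (l(K) = 2*(0 - K) = 2*(-K) = -2*K)
(-86 + l(-11)) - 274 = (-86 - 2*(-11)) - 274 = (-86 + 22) - 274 = -64 - 274 = -338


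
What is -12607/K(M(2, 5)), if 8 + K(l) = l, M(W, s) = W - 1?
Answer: 1801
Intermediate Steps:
M(W, s) = -1 + W
K(l) = -8 + l
-12607/K(M(2, 5)) = -12607/(-8 + (-1 + 2)) = -12607/(-8 + 1) = -12607/(-7) = -12607*(-⅐) = 1801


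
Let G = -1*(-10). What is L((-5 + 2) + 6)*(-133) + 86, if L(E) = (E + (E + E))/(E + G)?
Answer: -79/13 ≈ -6.0769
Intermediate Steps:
G = 10
L(E) = 3*E/(10 + E) (L(E) = (E + (E + E))/(E + 10) = (E + 2*E)/(10 + E) = (3*E)/(10 + E) = 3*E/(10 + E))
L((-5 + 2) + 6)*(-133) + 86 = (3*((-5 + 2) + 6)/(10 + ((-5 + 2) + 6)))*(-133) + 86 = (3*(-3 + 6)/(10 + (-3 + 6)))*(-133) + 86 = (3*3/(10 + 3))*(-133) + 86 = (3*3/13)*(-133) + 86 = (3*3*(1/13))*(-133) + 86 = (9/13)*(-133) + 86 = -1197/13 + 86 = -79/13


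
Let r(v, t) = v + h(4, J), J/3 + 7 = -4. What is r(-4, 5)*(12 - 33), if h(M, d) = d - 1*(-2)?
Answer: 735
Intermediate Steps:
J = -33 (J = -21 + 3*(-4) = -21 - 12 = -33)
h(M, d) = 2 + d (h(M, d) = d + 2 = 2 + d)
r(v, t) = -31 + v (r(v, t) = v + (2 - 33) = v - 31 = -31 + v)
r(-4, 5)*(12 - 33) = (-31 - 4)*(12 - 33) = -35*(-21) = 735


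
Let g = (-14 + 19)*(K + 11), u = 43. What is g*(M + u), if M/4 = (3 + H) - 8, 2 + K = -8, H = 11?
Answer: 335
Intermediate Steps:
K = -10 (K = -2 - 8 = -10)
g = 5 (g = (-14 + 19)*(-10 + 11) = 5*1 = 5)
M = 24 (M = 4*((3 + 11) - 8) = 4*(14 - 8) = 4*6 = 24)
g*(M + u) = 5*(24 + 43) = 5*67 = 335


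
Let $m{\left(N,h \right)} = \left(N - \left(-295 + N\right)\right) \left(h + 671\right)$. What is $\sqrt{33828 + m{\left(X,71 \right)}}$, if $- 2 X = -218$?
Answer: $\sqrt{252718} \approx 502.71$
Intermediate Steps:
$X = 109$ ($X = \left(- \frac{1}{2}\right) \left(-218\right) = 109$)
$m{\left(N,h \right)} = 197945 + 295 h$ ($m{\left(N,h \right)} = 295 \left(671 + h\right) = 197945 + 295 h$)
$\sqrt{33828 + m{\left(X,71 \right)}} = \sqrt{33828 + \left(197945 + 295 \cdot 71\right)} = \sqrt{33828 + \left(197945 + 20945\right)} = \sqrt{33828 + 218890} = \sqrt{252718}$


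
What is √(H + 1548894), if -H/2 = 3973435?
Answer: 2*I*√1599494 ≈ 2529.4*I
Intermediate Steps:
H = -7946870 (H = -2*3973435 = -7946870)
√(H + 1548894) = √(-7946870 + 1548894) = √(-6397976) = 2*I*√1599494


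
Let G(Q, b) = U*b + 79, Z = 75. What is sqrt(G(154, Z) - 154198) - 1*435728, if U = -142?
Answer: -435728 + I*sqrt(164769) ≈ -4.3573e+5 + 405.92*I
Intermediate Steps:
G(Q, b) = 79 - 142*b (G(Q, b) = -142*b + 79 = 79 - 142*b)
sqrt(G(154, Z) - 154198) - 1*435728 = sqrt((79 - 142*75) - 154198) - 1*435728 = sqrt((79 - 10650) - 154198) - 435728 = sqrt(-10571 - 154198) - 435728 = sqrt(-164769) - 435728 = I*sqrt(164769) - 435728 = -435728 + I*sqrt(164769)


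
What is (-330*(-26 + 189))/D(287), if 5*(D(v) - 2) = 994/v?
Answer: -1837825/92 ≈ -19976.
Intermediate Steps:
D(v) = 2 + 994/(5*v) (D(v) = 2 + (994/v)/5 = 2 + 994/(5*v))
(-330*(-26 + 189))/D(287) = (-330*(-26 + 189))/(2 + (994/5)/287) = (-330*163)/(2 + (994/5)*(1/287)) = -53790/(2 + 142/205) = -53790/552/205 = -53790*205/552 = -1837825/92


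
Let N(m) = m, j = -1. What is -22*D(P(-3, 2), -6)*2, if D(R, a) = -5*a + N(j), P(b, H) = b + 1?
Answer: -1276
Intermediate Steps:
P(b, H) = 1 + b
D(R, a) = -1 - 5*a (D(R, a) = -5*a - 1 = -1 - 5*a)
-22*D(P(-3, 2), -6)*2 = -22*(-1 - 5*(-6))*2 = -22*(-1 + 30)*2 = -22*29*2 = -638*2 = -1276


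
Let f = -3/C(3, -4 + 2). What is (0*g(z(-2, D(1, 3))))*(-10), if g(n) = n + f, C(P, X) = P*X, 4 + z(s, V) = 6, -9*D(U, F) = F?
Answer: 0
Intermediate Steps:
D(U, F) = -F/9
z(s, V) = 2 (z(s, V) = -4 + 6 = 2)
f = ½ (f = -3*1/(3*(-4 + 2)) = -3/(3*(-2)) = -3/(-6) = -3*(-⅙) = ½ ≈ 0.50000)
g(n) = ½ + n (g(n) = n + ½ = ½ + n)
(0*g(z(-2, D(1, 3))))*(-10) = (0*(½ + 2))*(-10) = (0*(5/2))*(-10) = 0*(-10) = 0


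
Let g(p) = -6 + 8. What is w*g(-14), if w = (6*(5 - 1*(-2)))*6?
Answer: 504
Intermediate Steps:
g(p) = 2
w = 252 (w = (6*(5 + 2))*6 = (6*7)*6 = 42*6 = 252)
w*g(-14) = 252*2 = 504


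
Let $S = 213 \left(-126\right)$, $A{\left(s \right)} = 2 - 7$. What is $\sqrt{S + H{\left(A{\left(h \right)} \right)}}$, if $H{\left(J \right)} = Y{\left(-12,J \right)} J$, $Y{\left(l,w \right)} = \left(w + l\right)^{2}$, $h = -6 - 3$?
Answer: $i \sqrt{28283} \approx 168.18 i$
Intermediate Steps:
$h = -9$
$Y{\left(l,w \right)} = \left(l + w\right)^{2}$
$A{\left(s \right)} = -5$
$S = -26838$
$H{\left(J \right)} = J \left(-12 + J\right)^{2}$ ($H{\left(J \right)} = \left(-12 + J\right)^{2} J = J \left(-12 + J\right)^{2}$)
$\sqrt{S + H{\left(A{\left(h \right)} \right)}} = \sqrt{-26838 - 5 \left(-12 - 5\right)^{2}} = \sqrt{-26838 - 5 \left(-17\right)^{2}} = \sqrt{-26838 - 1445} = \sqrt{-28283} = i \sqrt{28283}$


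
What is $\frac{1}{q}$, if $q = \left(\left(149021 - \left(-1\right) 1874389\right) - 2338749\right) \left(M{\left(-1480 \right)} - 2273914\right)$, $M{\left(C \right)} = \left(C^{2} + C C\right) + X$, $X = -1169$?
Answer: $- \frac{1}{664014693063} \approx -1.506 \cdot 10^{-12}$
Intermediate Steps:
$M{\left(C \right)} = -1169 + 2 C^{2}$ ($M{\left(C \right)} = \left(C^{2} + C C\right) - 1169 = \left(C^{2} + C^{2}\right) - 1169 = 2 C^{2} - 1169 = -1169 + 2 C^{2}$)
$q = -664014693063$ ($q = \left(\left(149021 - \left(-1\right) 1874389\right) - 2338749\right) \left(\left(-1169 + 2 \left(-1480\right)^{2}\right) - 2273914\right) = \left(\left(149021 - -1874389\right) - 2338749\right) \left(\left(-1169 + 2 \cdot 2190400\right) - 2273914\right) = \left(\left(149021 + 1874389\right) - 2338749\right) \left(\left(-1169 + 4380800\right) - 2273914\right) = \left(2023410 - 2338749\right) \left(4379631 - 2273914\right) = \left(-315339\right) 2105717 = -664014693063$)
$\frac{1}{q} = \frac{1}{-664014693063} = - \frac{1}{664014693063}$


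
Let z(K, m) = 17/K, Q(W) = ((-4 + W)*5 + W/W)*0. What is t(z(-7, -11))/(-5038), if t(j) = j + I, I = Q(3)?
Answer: 17/35266 ≈ 0.00048205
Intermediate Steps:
Q(W) = 0 (Q(W) = ((-20 + 5*W) + 1)*0 = (-19 + 5*W)*0 = 0)
I = 0
t(j) = j (t(j) = j + 0 = j)
t(z(-7, -11))/(-5038) = (17/(-7))/(-5038) = (17*(-⅐))*(-1/5038) = -17/7*(-1/5038) = 17/35266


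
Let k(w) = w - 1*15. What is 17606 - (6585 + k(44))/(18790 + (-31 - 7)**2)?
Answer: 178116595/10117 ≈ 17606.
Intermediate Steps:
k(w) = -15 + w (k(w) = w - 15 = -15 + w)
17606 - (6585 + k(44))/(18790 + (-31 - 7)**2) = 17606 - (6585 + (-15 + 44))/(18790 + (-31 - 7)**2) = 17606 - (6585 + 29)/(18790 + (-38)**2) = 17606 - 6614/(18790 + 1444) = 17606 - 6614/20234 = 17606 - 1*3307/10117 = 17606 - 3307/10117 = 178116595/10117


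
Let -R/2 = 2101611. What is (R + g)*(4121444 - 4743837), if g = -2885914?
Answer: 4412228622448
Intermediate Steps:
R = -4203222 (R = -2*2101611 = -4203222)
(R + g)*(4121444 - 4743837) = (-4203222 - 2885914)*(4121444 - 4743837) = -7089136*(-622393) = 4412228622448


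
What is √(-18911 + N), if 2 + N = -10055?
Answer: 2*I*√7242 ≈ 170.2*I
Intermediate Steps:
N = -10057 (N = -2 - 10055 = -10057)
√(-18911 + N) = √(-18911 - 10057) = √(-28968) = 2*I*√7242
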